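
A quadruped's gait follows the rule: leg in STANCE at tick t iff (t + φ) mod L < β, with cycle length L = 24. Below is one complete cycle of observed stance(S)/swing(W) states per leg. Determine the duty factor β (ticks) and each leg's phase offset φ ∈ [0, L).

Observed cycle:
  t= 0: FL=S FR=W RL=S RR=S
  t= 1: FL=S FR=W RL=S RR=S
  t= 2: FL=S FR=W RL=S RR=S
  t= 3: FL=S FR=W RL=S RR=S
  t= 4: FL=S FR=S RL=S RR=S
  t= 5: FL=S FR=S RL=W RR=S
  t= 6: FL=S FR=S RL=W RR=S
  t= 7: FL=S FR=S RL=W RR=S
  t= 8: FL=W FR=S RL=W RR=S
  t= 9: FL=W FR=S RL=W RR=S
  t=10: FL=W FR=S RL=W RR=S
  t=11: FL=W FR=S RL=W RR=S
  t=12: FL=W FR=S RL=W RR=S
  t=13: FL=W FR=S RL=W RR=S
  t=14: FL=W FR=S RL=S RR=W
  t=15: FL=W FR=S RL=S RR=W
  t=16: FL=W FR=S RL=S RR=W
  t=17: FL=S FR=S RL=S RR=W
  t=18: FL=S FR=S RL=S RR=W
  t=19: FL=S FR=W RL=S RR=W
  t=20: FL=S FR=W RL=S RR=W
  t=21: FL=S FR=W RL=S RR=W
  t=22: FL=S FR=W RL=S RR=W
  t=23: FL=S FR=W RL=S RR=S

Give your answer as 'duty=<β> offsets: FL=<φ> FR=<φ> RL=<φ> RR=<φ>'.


duty β = stance ticks per leg = 15
FL: stance ticks = 15; W→S at t=17 → φ=7
FR: stance ticks = 15; W→S at t=4 → φ=20
RL: stance ticks = 15; W→S at t=14 → φ=10
RR: stance ticks = 15; W→S at t=23 → φ=1

duty=15 offsets: FL=7 FR=20 RL=10 RR=1


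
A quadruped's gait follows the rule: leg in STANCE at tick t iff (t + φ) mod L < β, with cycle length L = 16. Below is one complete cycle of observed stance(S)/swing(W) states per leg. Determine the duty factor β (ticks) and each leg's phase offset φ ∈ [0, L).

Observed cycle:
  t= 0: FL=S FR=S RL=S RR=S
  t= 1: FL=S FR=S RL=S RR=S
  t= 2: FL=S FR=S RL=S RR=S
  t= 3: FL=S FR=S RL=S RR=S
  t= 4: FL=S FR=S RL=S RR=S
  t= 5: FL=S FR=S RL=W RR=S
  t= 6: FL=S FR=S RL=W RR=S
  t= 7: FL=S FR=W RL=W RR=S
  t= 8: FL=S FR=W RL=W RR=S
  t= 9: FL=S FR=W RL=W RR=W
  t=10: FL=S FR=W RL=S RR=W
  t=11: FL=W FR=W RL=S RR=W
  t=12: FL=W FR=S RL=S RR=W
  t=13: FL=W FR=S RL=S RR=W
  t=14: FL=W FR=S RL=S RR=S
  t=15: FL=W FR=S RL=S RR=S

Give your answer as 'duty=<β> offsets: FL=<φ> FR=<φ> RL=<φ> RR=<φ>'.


duty β = stance ticks per leg = 11
FL: stance ticks = 11; W→S at t=0 → φ=0
FR: stance ticks = 11; W→S at t=12 → φ=4
RL: stance ticks = 11; W→S at t=10 → φ=6
RR: stance ticks = 11; W→S at t=14 → φ=2

duty=11 offsets: FL=0 FR=4 RL=6 RR=2


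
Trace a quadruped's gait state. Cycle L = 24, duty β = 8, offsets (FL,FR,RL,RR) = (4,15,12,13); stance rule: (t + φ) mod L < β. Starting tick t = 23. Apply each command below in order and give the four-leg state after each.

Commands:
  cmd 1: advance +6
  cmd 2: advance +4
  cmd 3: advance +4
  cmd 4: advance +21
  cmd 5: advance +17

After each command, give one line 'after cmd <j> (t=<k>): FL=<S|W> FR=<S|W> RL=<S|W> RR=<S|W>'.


start t=23: FL=S FR=W RL=W RR=W
cmd 1: advance +6 → t=29, phase=(9,20,17,18) → FL=W FR=W RL=W RR=W
cmd 2: advance +4 → t=33, phase=(13,0,21,22) → FL=W FR=S RL=W RR=W
cmd 3: advance +4 → t=37, phase=(17,4,1,2) → FL=W FR=S RL=S RR=S
cmd 4: advance +21 → t=58, phase=(14,1,22,23) → FL=W FR=S RL=W RR=W
cmd 5: advance +17 → t=75, phase=(7,18,15,16) → FL=S FR=W RL=W RR=W

after cmd 1 (t=29): FL=W FR=W RL=W RR=W
after cmd 2 (t=33): FL=W FR=S RL=W RR=W
after cmd 3 (t=37): FL=W FR=S RL=S RR=S
after cmd 4 (t=58): FL=W FR=S RL=W RR=W
after cmd 5 (t=75): FL=S FR=W RL=W RR=W


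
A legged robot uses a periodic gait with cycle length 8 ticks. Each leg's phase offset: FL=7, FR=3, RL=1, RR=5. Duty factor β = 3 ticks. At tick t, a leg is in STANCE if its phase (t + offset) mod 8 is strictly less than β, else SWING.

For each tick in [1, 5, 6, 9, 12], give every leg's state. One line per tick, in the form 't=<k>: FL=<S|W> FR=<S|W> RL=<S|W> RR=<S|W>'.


t=1: FL=S FR=W RL=S RR=W
t=5: FL=W FR=S RL=W RR=S
t=6: FL=W FR=S RL=W RR=W
t=9: FL=S FR=W RL=S RR=W
t=12: FL=W FR=W RL=W RR=S

t=1: phase=(0,4,2,6) vs β=3 → FL=S FR=W RL=S RR=W
t=5: phase=(4,0,6,2) vs β=3 → FL=W FR=S RL=W RR=S
t=6: phase=(5,1,7,3) vs β=3 → FL=W FR=S RL=W RR=W
t=9: phase=(0,4,2,6) vs β=3 → FL=S FR=W RL=S RR=W
t=12: phase=(3,7,5,1) vs β=3 → FL=W FR=W RL=W RR=S


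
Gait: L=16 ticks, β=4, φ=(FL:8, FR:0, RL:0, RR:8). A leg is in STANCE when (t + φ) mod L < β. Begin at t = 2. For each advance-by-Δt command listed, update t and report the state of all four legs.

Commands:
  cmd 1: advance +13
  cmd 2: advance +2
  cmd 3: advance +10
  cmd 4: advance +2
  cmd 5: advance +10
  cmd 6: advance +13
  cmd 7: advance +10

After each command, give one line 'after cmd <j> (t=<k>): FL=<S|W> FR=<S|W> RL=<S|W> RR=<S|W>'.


start t=2: FL=W FR=S RL=S RR=W
cmd 1: advance +13 → t=15, phase=(7,15,15,7) → FL=W FR=W RL=W RR=W
cmd 2: advance +2 → t=17, phase=(9,1,1,9) → FL=W FR=S RL=S RR=W
cmd 3: advance +10 → t=27, phase=(3,11,11,3) → FL=S FR=W RL=W RR=S
cmd 4: advance +2 → t=29, phase=(5,13,13,5) → FL=W FR=W RL=W RR=W
cmd 5: advance +10 → t=39, phase=(15,7,7,15) → FL=W FR=W RL=W RR=W
cmd 6: advance +13 → t=52, phase=(12,4,4,12) → FL=W FR=W RL=W RR=W
cmd 7: advance +10 → t=62, phase=(6,14,14,6) → FL=W FR=W RL=W RR=W

after cmd 1 (t=15): FL=W FR=W RL=W RR=W
after cmd 2 (t=17): FL=W FR=S RL=S RR=W
after cmd 3 (t=27): FL=S FR=W RL=W RR=S
after cmd 4 (t=29): FL=W FR=W RL=W RR=W
after cmd 5 (t=39): FL=W FR=W RL=W RR=W
after cmd 6 (t=52): FL=W FR=W RL=W RR=W
after cmd 7 (t=62): FL=W FR=W RL=W RR=W


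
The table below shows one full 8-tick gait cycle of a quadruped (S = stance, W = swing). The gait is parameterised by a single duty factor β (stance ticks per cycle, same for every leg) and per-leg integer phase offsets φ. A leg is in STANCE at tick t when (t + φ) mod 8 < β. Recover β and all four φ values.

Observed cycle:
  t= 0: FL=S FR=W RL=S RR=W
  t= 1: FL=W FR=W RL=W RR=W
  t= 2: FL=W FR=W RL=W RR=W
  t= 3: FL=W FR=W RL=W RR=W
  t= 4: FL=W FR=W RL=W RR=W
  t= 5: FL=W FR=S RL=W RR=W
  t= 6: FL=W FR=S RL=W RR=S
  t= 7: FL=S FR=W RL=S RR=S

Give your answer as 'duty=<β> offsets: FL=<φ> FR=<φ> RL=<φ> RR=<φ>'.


duty β = stance ticks per leg = 2
FL: stance ticks = 2; W→S at t=7 → φ=1
FR: stance ticks = 2; W→S at t=5 → φ=3
RL: stance ticks = 2; W→S at t=7 → φ=1
RR: stance ticks = 2; W→S at t=6 → φ=2

duty=2 offsets: FL=1 FR=3 RL=1 RR=2


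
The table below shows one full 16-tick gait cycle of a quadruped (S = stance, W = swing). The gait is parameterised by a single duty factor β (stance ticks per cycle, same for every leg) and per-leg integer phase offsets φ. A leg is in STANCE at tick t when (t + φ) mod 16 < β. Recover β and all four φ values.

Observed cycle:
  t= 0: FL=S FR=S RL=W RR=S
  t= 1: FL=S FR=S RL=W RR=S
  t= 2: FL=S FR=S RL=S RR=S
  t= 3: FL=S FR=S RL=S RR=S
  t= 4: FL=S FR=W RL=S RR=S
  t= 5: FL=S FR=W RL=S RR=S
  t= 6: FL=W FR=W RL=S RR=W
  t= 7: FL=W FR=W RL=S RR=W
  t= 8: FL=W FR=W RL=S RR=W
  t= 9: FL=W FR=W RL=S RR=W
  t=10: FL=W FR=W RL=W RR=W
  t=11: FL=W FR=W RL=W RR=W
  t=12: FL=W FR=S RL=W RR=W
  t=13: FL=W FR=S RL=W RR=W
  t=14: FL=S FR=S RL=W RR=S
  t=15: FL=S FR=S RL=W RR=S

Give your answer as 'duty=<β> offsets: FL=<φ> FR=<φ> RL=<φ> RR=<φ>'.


duty=8 offsets: FL=2 FR=4 RL=14 RR=2

duty β = stance ticks per leg = 8
FL: stance ticks = 8; W→S at t=14 → φ=2
FR: stance ticks = 8; W→S at t=12 → φ=4
RL: stance ticks = 8; W→S at t=2 → φ=14
RR: stance ticks = 8; W→S at t=14 → φ=2


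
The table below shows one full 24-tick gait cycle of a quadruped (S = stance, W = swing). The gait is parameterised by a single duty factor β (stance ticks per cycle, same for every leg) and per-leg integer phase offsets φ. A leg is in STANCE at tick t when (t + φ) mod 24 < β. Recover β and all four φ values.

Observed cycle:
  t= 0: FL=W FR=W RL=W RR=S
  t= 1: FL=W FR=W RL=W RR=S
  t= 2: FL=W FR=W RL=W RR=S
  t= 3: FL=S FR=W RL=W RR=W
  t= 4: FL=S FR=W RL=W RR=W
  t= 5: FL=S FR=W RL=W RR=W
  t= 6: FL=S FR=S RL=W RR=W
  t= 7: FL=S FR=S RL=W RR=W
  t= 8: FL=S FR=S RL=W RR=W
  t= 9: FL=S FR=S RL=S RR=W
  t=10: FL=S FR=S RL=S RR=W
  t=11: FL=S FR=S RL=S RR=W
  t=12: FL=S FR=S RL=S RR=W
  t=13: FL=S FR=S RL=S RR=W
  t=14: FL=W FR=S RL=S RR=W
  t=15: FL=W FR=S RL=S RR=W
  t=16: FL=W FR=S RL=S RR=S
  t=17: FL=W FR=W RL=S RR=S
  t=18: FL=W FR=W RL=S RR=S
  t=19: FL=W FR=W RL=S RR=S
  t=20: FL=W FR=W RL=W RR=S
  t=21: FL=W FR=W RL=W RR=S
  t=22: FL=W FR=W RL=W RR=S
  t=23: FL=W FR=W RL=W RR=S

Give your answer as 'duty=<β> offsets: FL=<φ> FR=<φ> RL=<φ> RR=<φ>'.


duty=11 offsets: FL=21 FR=18 RL=15 RR=8

duty β = stance ticks per leg = 11
FL: stance ticks = 11; W→S at t=3 → φ=21
FR: stance ticks = 11; W→S at t=6 → φ=18
RL: stance ticks = 11; W→S at t=9 → φ=15
RR: stance ticks = 11; W→S at t=16 → φ=8


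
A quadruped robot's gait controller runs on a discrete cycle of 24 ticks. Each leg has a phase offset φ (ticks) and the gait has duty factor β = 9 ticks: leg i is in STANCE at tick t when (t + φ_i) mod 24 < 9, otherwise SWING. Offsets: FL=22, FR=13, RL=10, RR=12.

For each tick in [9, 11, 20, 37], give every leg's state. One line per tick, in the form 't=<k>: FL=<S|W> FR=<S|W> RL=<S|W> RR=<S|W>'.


t=9: FL=S FR=W RL=W RR=W
t=11: FL=W FR=S RL=W RR=W
t=20: FL=W FR=W RL=S RR=S
t=37: FL=W FR=S RL=W RR=S

t=9: phase=(7,22,19,21) vs β=9 → FL=S FR=W RL=W RR=W
t=11: phase=(9,0,21,23) vs β=9 → FL=W FR=S RL=W RR=W
t=20: phase=(18,9,6,8) vs β=9 → FL=W FR=W RL=S RR=S
t=37: phase=(11,2,23,1) vs β=9 → FL=W FR=S RL=W RR=S


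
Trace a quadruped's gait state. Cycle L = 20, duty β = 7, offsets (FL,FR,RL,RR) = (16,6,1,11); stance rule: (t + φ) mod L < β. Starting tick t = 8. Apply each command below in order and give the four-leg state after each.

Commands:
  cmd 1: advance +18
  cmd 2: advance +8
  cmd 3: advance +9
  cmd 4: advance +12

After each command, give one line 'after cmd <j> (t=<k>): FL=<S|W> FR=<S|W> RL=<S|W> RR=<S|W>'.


start t=8: FL=S FR=W RL=W RR=W
cmd 1: advance +18 → t=26, phase=(2,12,7,17) → FL=S FR=W RL=W RR=W
cmd 2: advance +8 → t=34, phase=(10,0,15,5) → FL=W FR=S RL=W RR=S
cmd 3: advance +9 → t=43, phase=(19,9,4,14) → FL=W FR=W RL=S RR=W
cmd 4: advance +12 → t=55, phase=(11,1,16,6) → FL=W FR=S RL=W RR=S

after cmd 1 (t=26): FL=S FR=W RL=W RR=W
after cmd 2 (t=34): FL=W FR=S RL=W RR=S
after cmd 3 (t=43): FL=W FR=W RL=S RR=W
after cmd 4 (t=55): FL=W FR=S RL=W RR=S


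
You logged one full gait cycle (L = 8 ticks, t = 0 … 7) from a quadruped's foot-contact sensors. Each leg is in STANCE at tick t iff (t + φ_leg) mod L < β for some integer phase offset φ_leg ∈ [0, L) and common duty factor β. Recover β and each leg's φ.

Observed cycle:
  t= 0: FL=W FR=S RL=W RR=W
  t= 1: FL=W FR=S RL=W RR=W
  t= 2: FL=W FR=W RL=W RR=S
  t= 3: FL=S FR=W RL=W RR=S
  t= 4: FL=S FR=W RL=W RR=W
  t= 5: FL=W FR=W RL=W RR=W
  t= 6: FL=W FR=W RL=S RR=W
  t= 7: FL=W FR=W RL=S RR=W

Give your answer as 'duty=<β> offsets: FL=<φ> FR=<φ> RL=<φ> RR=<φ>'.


duty=2 offsets: FL=5 FR=0 RL=2 RR=6

duty β = stance ticks per leg = 2
FL: stance ticks = 2; W→S at t=3 → φ=5
FR: stance ticks = 2; W→S at t=0 → φ=0
RL: stance ticks = 2; W→S at t=6 → φ=2
RR: stance ticks = 2; W→S at t=2 → φ=6


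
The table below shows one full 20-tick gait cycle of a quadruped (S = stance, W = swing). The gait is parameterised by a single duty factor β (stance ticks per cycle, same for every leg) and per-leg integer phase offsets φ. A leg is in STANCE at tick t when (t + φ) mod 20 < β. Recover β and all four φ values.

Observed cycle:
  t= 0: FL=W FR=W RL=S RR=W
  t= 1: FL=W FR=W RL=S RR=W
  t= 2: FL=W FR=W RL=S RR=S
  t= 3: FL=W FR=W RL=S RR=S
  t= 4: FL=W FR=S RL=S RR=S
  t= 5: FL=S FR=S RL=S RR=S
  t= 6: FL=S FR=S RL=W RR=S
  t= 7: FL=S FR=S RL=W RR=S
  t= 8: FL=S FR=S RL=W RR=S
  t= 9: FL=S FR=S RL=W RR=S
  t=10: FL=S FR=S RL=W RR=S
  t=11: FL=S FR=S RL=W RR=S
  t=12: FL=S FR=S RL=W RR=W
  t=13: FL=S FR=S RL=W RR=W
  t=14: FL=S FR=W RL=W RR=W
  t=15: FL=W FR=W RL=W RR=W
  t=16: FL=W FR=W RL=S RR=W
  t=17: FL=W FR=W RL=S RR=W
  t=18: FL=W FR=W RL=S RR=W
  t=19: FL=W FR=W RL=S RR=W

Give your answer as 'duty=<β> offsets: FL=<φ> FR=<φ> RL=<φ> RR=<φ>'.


duty β = stance ticks per leg = 10
FL: stance ticks = 10; W→S at t=5 → φ=15
FR: stance ticks = 10; W→S at t=4 → φ=16
RL: stance ticks = 10; W→S at t=16 → φ=4
RR: stance ticks = 10; W→S at t=2 → φ=18

duty=10 offsets: FL=15 FR=16 RL=4 RR=18


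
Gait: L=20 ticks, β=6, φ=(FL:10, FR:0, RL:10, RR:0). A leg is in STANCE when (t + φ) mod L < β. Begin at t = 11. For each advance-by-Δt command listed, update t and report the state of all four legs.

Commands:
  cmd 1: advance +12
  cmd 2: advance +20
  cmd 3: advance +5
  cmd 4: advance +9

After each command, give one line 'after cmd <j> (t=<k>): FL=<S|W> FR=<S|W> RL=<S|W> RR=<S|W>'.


start t=11: FL=S FR=W RL=S RR=W
cmd 1: advance +12 → t=23, phase=(13,3,13,3) → FL=W FR=S RL=W RR=S
cmd 2: advance +20 → t=43, phase=(13,3,13,3) → FL=W FR=S RL=W RR=S
cmd 3: advance +5 → t=48, phase=(18,8,18,8) → FL=W FR=W RL=W RR=W
cmd 4: advance +9 → t=57, phase=(7,17,7,17) → FL=W FR=W RL=W RR=W

after cmd 1 (t=23): FL=W FR=S RL=W RR=S
after cmd 2 (t=43): FL=W FR=S RL=W RR=S
after cmd 3 (t=48): FL=W FR=W RL=W RR=W
after cmd 4 (t=57): FL=W FR=W RL=W RR=W


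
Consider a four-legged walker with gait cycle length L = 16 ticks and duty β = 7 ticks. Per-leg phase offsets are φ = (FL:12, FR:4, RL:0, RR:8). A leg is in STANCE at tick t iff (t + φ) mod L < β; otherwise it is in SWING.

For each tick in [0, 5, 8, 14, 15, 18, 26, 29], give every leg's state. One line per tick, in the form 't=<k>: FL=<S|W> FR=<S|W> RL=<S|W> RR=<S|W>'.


t=0: FL=W FR=S RL=S RR=W
t=5: FL=S FR=W RL=S RR=W
t=8: FL=S FR=W RL=W RR=S
t=14: FL=W FR=S RL=W RR=S
t=15: FL=W FR=S RL=W RR=W
t=18: FL=W FR=S RL=S RR=W
t=26: FL=S FR=W RL=W RR=S
t=29: FL=W FR=S RL=W RR=S

t=0: phase=(12,4,0,8) vs β=7 → FL=W FR=S RL=S RR=W
t=5: phase=(1,9,5,13) vs β=7 → FL=S FR=W RL=S RR=W
t=8: phase=(4,12,8,0) vs β=7 → FL=S FR=W RL=W RR=S
t=14: phase=(10,2,14,6) vs β=7 → FL=W FR=S RL=W RR=S
t=15: phase=(11,3,15,7) vs β=7 → FL=W FR=S RL=W RR=W
t=18: phase=(14,6,2,10) vs β=7 → FL=W FR=S RL=S RR=W
t=26: phase=(6,14,10,2) vs β=7 → FL=S FR=W RL=W RR=S
t=29: phase=(9,1,13,5) vs β=7 → FL=W FR=S RL=W RR=S


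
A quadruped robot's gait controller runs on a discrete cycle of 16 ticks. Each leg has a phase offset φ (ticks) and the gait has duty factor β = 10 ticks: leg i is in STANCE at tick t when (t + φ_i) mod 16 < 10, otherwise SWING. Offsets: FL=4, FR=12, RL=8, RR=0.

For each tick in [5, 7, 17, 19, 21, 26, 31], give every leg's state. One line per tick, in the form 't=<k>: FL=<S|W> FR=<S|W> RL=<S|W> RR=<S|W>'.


t=5: FL=S FR=S RL=W RR=S
t=7: FL=W FR=S RL=W RR=S
t=17: FL=S FR=W RL=S RR=S
t=19: FL=S FR=W RL=W RR=S
t=21: FL=S FR=S RL=W RR=S
t=26: FL=W FR=S RL=S RR=W
t=31: FL=S FR=W RL=S RR=W

t=5: phase=(9,1,13,5) vs β=10 → FL=S FR=S RL=W RR=S
t=7: phase=(11,3,15,7) vs β=10 → FL=W FR=S RL=W RR=S
t=17: phase=(5,13,9,1) vs β=10 → FL=S FR=W RL=S RR=S
t=19: phase=(7,15,11,3) vs β=10 → FL=S FR=W RL=W RR=S
t=21: phase=(9,1,13,5) vs β=10 → FL=S FR=S RL=W RR=S
t=26: phase=(14,6,2,10) vs β=10 → FL=W FR=S RL=S RR=W
t=31: phase=(3,11,7,15) vs β=10 → FL=S FR=W RL=S RR=W


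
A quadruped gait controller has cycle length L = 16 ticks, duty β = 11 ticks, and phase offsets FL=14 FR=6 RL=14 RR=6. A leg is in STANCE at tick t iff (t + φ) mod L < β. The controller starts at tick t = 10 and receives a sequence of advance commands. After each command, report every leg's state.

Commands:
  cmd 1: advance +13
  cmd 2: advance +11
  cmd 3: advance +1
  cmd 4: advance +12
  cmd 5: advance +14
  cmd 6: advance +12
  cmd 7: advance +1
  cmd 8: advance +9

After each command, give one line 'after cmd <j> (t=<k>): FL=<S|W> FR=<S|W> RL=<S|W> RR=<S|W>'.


after cmd 1 (t=23): FL=S FR=W RL=S RR=W
after cmd 2 (t=34): FL=S FR=S RL=S RR=S
after cmd 3 (t=35): FL=S FR=S RL=S RR=S
after cmd 4 (t=47): FL=W FR=S RL=W RR=S
after cmd 5 (t=61): FL=W FR=S RL=W RR=S
after cmd 6 (t=73): FL=S FR=W RL=S RR=W
after cmd 7 (t=74): FL=S FR=S RL=S RR=S
after cmd 8 (t=83): FL=S FR=S RL=S RR=S

start t=10: FL=S FR=S RL=S RR=S
cmd 1: advance +13 → t=23, phase=(5,13,5,13) → FL=S FR=W RL=S RR=W
cmd 2: advance +11 → t=34, phase=(0,8,0,8) → FL=S FR=S RL=S RR=S
cmd 3: advance +1 → t=35, phase=(1,9,1,9) → FL=S FR=S RL=S RR=S
cmd 4: advance +12 → t=47, phase=(13,5,13,5) → FL=W FR=S RL=W RR=S
cmd 5: advance +14 → t=61, phase=(11,3,11,3) → FL=W FR=S RL=W RR=S
cmd 6: advance +12 → t=73, phase=(7,15,7,15) → FL=S FR=W RL=S RR=W
cmd 7: advance +1 → t=74, phase=(8,0,8,0) → FL=S FR=S RL=S RR=S
cmd 8: advance +9 → t=83, phase=(1,9,1,9) → FL=S FR=S RL=S RR=S


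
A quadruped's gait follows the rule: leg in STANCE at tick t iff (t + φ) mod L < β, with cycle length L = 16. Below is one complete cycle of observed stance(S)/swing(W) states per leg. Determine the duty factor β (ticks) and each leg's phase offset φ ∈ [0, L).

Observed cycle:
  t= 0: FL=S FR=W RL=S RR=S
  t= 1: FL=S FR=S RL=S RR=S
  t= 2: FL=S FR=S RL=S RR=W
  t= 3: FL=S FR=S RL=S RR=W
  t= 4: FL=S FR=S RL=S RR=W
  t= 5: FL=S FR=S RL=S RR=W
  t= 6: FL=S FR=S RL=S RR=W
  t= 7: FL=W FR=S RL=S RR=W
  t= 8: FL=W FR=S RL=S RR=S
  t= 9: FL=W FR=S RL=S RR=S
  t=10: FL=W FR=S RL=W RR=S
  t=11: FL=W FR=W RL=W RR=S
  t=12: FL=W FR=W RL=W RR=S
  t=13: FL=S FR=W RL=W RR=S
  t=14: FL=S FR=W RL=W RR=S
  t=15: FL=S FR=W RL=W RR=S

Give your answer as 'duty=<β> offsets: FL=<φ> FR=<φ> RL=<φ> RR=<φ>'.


duty=10 offsets: FL=3 FR=15 RL=0 RR=8

duty β = stance ticks per leg = 10
FL: stance ticks = 10; W→S at t=13 → φ=3
FR: stance ticks = 10; W→S at t=1 → φ=15
RL: stance ticks = 10; W→S at t=0 → φ=0
RR: stance ticks = 10; W→S at t=8 → φ=8


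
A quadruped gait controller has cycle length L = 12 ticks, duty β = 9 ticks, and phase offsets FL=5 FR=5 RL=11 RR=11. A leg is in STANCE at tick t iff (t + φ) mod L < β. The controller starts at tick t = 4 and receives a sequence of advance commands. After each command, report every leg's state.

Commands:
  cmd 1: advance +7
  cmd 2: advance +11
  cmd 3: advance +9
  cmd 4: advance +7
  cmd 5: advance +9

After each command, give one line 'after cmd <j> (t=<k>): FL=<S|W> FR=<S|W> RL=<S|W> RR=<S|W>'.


start t=4: FL=W FR=W RL=S RR=S
cmd 1: advance +7 → t=11, phase=(4,4,10,10) → FL=S FR=S RL=W RR=W
cmd 2: advance +11 → t=22, phase=(3,3,9,9) → FL=S FR=S RL=W RR=W
cmd 3: advance +9 → t=31, phase=(0,0,6,6) → FL=S FR=S RL=S RR=S
cmd 4: advance +7 → t=38, phase=(7,7,1,1) → FL=S FR=S RL=S RR=S
cmd 5: advance +9 → t=47, phase=(4,4,10,10) → FL=S FR=S RL=W RR=W

after cmd 1 (t=11): FL=S FR=S RL=W RR=W
after cmd 2 (t=22): FL=S FR=S RL=W RR=W
after cmd 3 (t=31): FL=S FR=S RL=S RR=S
after cmd 4 (t=38): FL=S FR=S RL=S RR=S
after cmd 5 (t=47): FL=S FR=S RL=W RR=W


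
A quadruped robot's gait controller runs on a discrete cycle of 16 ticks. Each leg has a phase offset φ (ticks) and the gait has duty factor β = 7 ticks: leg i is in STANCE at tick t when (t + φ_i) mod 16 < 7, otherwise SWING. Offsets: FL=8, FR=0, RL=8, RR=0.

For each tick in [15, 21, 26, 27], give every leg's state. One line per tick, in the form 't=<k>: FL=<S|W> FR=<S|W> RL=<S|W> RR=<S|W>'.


t=15: FL=W FR=W RL=W RR=W
t=21: FL=W FR=S RL=W RR=S
t=26: FL=S FR=W RL=S RR=W
t=27: FL=S FR=W RL=S RR=W

t=15: phase=(7,15,7,15) vs β=7 → FL=W FR=W RL=W RR=W
t=21: phase=(13,5,13,5) vs β=7 → FL=W FR=S RL=W RR=S
t=26: phase=(2,10,2,10) vs β=7 → FL=S FR=W RL=S RR=W
t=27: phase=(3,11,3,11) vs β=7 → FL=S FR=W RL=S RR=W


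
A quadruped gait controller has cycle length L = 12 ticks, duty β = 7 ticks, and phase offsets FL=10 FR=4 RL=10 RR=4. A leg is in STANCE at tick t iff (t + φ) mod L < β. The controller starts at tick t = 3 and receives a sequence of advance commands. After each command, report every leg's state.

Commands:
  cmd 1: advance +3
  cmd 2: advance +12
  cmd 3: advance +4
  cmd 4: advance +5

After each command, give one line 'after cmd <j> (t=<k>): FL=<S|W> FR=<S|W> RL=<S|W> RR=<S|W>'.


after cmd 1 (t=6): FL=S FR=W RL=S RR=W
after cmd 2 (t=18): FL=S FR=W RL=S RR=W
after cmd 3 (t=22): FL=W FR=S RL=W RR=S
after cmd 4 (t=27): FL=S FR=W RL=S RR=W

start t=3: FL=S FR=W RL=S RR=W
cmd 1: advance +3 → t=6, phase=(4,10,4,10) → FL=S FR=W RL=S RR=W
cmd 2: advance +12 → t=18, phase=(4,10,4,10) → FL=S FR=W RL=S RR=W
cmd 3: advance +4 → t=22, phase=(8,2,8,2) → FL=W FR=S RL=W RR=S
cmd 4: advance +5 → t=27, phase=(1,7,1,7) → FL=S FR=W RL=S RR=W


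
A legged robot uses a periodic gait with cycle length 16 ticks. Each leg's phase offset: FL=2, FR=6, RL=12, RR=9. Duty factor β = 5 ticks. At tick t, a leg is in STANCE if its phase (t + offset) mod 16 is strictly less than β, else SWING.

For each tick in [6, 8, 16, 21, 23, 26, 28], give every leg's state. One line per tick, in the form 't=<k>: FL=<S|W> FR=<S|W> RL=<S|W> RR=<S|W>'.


t=6: phase=(8,12,2,15) vs β=5 → FL=W FR=W RL=S RR=W
t=8: phase=(10,14,4,1) vs β=5 → FL=W FR=W RL=S RR=S
t=16: phase=(2,6,12,9) vs β=5 → FL=S FR=W RL=W RR=W
t=21: phase=(7,11,1,14) vs β=5 → FL=W FR=W RL=S RR=W
t=23: phase=(9,13,3,0) vs β=5 → FL=W FR=W RL=S RR=S
t=26: phase=(12,0,6,3) vs β=5 → FL=W FR=S RL=W RR=S
t=28: phase=(14,2,8,5) vs β=5 → FL=W FR=S RL=W RR=W

t=6: FL=W FR=W RL=S RR=W
t=8: FL=W FR=W RL=S RR=S
t=16: FL=S FR=W RL=W RR=W
t=21: FL=W FR=W RL=S RR=W
t=23: FL=W FR=W RL=S RR=S
t=26: FL=W FR=S RL=W RR=S
t=28: FL=W FR=S RL=W RR=W


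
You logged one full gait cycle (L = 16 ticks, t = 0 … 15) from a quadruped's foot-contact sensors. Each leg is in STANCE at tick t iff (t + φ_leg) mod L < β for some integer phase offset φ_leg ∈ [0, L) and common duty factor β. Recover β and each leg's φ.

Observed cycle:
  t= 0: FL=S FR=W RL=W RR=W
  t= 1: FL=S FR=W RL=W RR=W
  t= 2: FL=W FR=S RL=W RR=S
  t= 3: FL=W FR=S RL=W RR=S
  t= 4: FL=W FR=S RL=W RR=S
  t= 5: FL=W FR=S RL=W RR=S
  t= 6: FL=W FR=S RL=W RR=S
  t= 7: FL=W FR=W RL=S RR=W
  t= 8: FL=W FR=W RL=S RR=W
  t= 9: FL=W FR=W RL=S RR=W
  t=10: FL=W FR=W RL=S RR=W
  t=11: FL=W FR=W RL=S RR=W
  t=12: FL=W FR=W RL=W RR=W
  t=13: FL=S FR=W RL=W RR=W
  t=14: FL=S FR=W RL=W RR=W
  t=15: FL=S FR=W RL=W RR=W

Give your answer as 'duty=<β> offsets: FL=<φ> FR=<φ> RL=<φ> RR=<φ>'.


duty β = stance ticks per leg = 5
FL: stance ticks = 5; W→S at t=13 → φ=3
FR: stance ticks = 5; W→S at t=2 → φ=14
RL: stance ticks = 5; W→S at t=7 → φ=9
RR: stance ticks = 5; W→S at t=2 → φ=14

duty=5 offsets: FL=3 FR=14 RL=9 RR=14


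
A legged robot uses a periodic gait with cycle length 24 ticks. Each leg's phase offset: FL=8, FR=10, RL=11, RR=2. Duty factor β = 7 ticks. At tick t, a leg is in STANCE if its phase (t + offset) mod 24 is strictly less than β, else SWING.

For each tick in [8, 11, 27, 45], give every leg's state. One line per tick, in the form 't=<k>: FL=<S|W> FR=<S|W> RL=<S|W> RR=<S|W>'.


t=8: phase=(16,18,19,10) vs β=7 → FL=W FR=W RL=W RR=W
t=11: phase=(19,21,22,13) vs β=7 → FL=W FR=W RL=W RR=W
t=27: phase=(11,13,14,5) vs β=7 → FL=W FR=W RL=W RR=S
t=45: phase=(5,7,8,23) vs β=7 → FL=S FR=W RL=W RR=W

t=8: FL=W FR=W RL=W RR=W
t=11: FL=W FR=W RL=W RR=W
t=27: FL=W FR=W RL=W RR=S
t=45: FL=S FR=W RL=W RR=W


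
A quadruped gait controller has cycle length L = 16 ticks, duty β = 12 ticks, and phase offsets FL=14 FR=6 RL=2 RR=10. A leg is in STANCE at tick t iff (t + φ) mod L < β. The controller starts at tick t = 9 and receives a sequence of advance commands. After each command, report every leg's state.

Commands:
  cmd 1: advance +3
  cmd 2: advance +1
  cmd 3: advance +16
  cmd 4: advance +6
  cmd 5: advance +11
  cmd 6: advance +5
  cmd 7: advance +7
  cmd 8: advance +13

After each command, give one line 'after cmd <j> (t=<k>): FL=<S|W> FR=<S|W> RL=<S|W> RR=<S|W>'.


after cmd 1 (t=12): FL=S FR=S RL=W RR=S
after cmd 2 (t=13): FL=S FR=S RL=W RR=S
after cmd 3 (t=29): FL=S FR=S RL=W RR=S
after cmd 4 (t=35): FL=S FR=S RL=S RR=W
after cmd 5 (t=46): FL=W FR=S RL=S RR=S
after cmd 6 (t=51): FL=S FR=S RL=S RR=W
after cmd 7 (t=58): FL=S FR=S RL=W RR=S
after cmd 8 (t=71): FL=S FR=W RL=S RR=S

start t=9: FL=S FR=W RL=S RR=S
cmd 1: advance +3 → t=12, phase=(10,2,14,6) → FL=S FR=S RL=W RR=S
cmd 2: advance +1 → t=13, phase=(11,3,15,7) → FL=S FR=S RL=W RR=S
cmd 3: advance +16 → t=29, phase=(11,3,15,7) → FL=S FR=S RL=W RR=S
cmd 4: advance +6 → t=35, phase=(1,9,5,13) → FL=S FR=S RL=S RR=W
cmd 5: advance +11 → t=46, phase=(12,4,0,8) → FL=W FR=S RL=S RR=S
cmd 6: advance +5 → t=51, phase=(1,9,5,13) → FL=S FR=S RL=S RR=W
cmd 7: advance +7 → t=58, phase=(8,0,12,4) → FL=S FR=S RL=W RR=S
cmd 8: advance +13 → t=71, phase=(5,13,9,1) → FL=S FR=W RL=S RR=S


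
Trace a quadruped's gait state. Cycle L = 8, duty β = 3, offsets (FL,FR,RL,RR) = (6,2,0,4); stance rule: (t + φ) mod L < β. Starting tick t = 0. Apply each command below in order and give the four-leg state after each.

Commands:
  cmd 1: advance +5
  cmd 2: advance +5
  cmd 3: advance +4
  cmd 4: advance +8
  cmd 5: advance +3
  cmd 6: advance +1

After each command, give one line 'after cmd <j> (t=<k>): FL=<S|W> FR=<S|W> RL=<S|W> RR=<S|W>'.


after cmd 1 (t=5): FL=W FR=W RL=W RR=S
after cmd 2 (t=10): FL=S FR=W RL=S RR=W
after cmd 3 (t=14): FL=W FR=S RL=W RR=S
after cmd 4 (t=22): FL=W FR=S RL=W RR=S
after cmd 5 (t=25): FL=W FR=W RL=S RR=W
after cmd 6 (t=26): FL=S FR=W RL=S RR=W

start t=0: FL=W FR=S RL=S RR=W
cmd 1: advance +5 → t=5, phase=(3,7,5,1) → FL=W FR=W RL=W RR=S
cmd 2: advance +5 → t=10, phase=(0,4,2,6) → FL=S FR=W RL=S RR=W
cmd 3: advance +4 → t=14, phase=(4,0,6,2) → FL=W FR=S RL=W RR=S
cmd 4: advance +8 → t=22, phase=(4,0,6,2) → FL=W FR=S RL=W RR=S
cmd 5: advance +3 → t=25, phase=(7,3,1,5) → FL=W FR=W RL=S RR=W
cmd 6: advance +1 → t=26, phase=(0,4,2,6) → FL=S FR=W RL=S RR=W


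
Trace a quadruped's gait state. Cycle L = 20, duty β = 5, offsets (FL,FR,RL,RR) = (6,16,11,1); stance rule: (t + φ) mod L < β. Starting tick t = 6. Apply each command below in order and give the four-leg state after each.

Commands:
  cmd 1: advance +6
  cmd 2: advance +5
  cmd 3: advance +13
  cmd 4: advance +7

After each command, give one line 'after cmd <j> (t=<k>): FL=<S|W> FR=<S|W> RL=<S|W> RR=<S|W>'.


start t=6: FL=W FR=S RL=W RR=W
cmd 1: advance +6 → t=12, phase=(18,8,3,13) → FL=W FR=W RL=S RR=W
cmd 2: advance +5 → t=17, phase=(3,13,8,18) → FL=S FR=W RL=W RR=W
cmd 3: advance +13 → t=30, phase=(16,6,1,11) → FL=W FR=W RL=S RR=W
cmd 4: advance +7 → t=37, phase=(3,13,8,18) → FL=S FR=W RL=W RR=W

after cmd 1 (t=12): FL=W FR=W RL=S RR=W
after cmd 2 (t=17): FL=S FR=W RL=W RR=W
after cmd 3 (t=30): FL=W FR=W RL=S RR=W
after cmd 4 (t=37): FL=S FR=W RL=W RR=W


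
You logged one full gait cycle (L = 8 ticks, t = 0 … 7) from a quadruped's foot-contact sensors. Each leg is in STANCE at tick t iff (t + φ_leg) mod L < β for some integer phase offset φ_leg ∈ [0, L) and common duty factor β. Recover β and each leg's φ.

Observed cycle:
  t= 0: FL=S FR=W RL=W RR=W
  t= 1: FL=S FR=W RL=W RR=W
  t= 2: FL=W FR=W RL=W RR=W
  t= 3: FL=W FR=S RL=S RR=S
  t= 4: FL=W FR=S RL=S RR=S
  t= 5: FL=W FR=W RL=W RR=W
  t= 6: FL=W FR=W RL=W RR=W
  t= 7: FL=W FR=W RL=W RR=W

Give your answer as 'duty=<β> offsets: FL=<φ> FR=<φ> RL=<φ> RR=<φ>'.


duty β = stance ticks per leg = 2
FL: stance ticks = 2; W→S at t=0 → φ=0
FR: stance ticks = 2; W→S at t=3 → φ=5
RL: stance ticks = 2; W→S at t=3 → φ=5
RR: stance ticks = 2; W→S at t=3 → φ=5

duty=2 offsets: FL=0 FR=5 RL=5 RR=5


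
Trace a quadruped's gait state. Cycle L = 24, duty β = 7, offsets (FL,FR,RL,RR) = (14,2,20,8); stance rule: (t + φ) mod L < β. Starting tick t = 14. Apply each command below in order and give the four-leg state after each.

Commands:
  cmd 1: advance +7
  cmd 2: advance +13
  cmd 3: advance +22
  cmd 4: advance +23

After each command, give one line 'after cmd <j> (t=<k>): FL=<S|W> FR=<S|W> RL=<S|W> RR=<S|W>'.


after cmd 1 (t=21): FL=W FR=W RL=W RR=S
after cmd 2 (t=34): FL=S FR=W RL=S RR=W
after cmd 3 (t=56): FL=W FR=W RL=S RR=W
after cmd 4 (t=79): FL=W FR=W RL=S RR=W

start t=14: FL=S FR=W RL=W RR=W
cmd 1: advance +7 → t=21, phase=(11,23,17,5) → FL=W FR=W RL=W RR=S
cmd 2: advance +13 → t=34, phase=(0,12,6,18) → FL=S FR=W RL=S RR=W
cmd 3: advance +22 → t=56, phase=(22,10,4,16) → FL=W FR=W RL=S RR=W
cmd 4: advance +23 → t=79, phase=(21,9,3,15) → FL=W FR=W RL=S RR=W


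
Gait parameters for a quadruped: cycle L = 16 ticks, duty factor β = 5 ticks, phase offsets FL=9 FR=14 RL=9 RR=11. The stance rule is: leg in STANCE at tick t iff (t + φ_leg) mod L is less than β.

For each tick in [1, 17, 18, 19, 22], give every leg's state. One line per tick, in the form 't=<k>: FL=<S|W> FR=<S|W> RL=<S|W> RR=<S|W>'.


t=1: FL=W FR=W RL=W RR=W
t=17: FL=W FR=W RL=W RR=W
t=18: FL=W FR=S RL=W RR=W
t=19: FL=W FR=S RL=W RR=W
t=22: FL=W FR=S RL=W RR=S

t=1: phase=(10,15,10,12) vs β=5 → FL=W FR=W RL=W RR=W
t=17: phase=(10,15,10,12) vs β=5 → FL=W FR=W RL=W RR=W
t=18: phase=(11,0,11,13) vs β=5 → FL=W FR=S RL=W RR=W
t=19: phase=(12,1,12,14) vs β=5 → FL=W FR=S RL=W RR=W
t=22: phase=(15,4,15,1) vs β=5 → FL=W FR=S RL=W RR=S


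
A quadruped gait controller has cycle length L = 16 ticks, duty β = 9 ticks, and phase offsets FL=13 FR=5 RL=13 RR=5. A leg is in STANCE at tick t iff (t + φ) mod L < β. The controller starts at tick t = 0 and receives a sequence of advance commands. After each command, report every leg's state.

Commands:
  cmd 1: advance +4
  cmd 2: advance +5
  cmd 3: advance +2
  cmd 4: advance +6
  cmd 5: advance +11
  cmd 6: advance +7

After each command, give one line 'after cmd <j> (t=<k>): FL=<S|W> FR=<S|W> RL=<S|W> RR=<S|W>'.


start t=0: FL=W FR=S RL=W RR=S
cmd 1: advance +4 → t=4, phase=(1,9,1,9) → FL=S FR=W RL=S RR=W
cmd 2: advance +5 → t=9, phase=(6,14,6,14) → FL=S FR=W RL=S RR=W
cmd 3: advance +2 → t=11, phase=(8,0,8,0) → FL=S FR=S RL=S RR=S
cmd 4: advance +6 → t=17, phase=(14,6,14,6) → FL=W FR=S RL=W RR=S
cmd 5: advance +11 → t=28, phase=(9,1,9,1) → FL=W FR=S RL=W RR=S
cmd 6: advance +7 → t=35, phase=(0,8,0,8) → FL=S FR=S RL=S RR=S

after cmd 1 (t=4): FL=S FR=W RL=S RR=W
after cmd 2 (t=9): FL=S FR=W RL=S RR=W
after cmd 3 (t=11): FL=S FR=S RL=S RR=S
after cmd 4 (t=17): FL=W FR=S RL=W RR=S
after cmd 5 (t=28): FL=W FR=S RL=W RR=S
after cmd 6 (t=35): FL=S FR=S RL=S RR=S


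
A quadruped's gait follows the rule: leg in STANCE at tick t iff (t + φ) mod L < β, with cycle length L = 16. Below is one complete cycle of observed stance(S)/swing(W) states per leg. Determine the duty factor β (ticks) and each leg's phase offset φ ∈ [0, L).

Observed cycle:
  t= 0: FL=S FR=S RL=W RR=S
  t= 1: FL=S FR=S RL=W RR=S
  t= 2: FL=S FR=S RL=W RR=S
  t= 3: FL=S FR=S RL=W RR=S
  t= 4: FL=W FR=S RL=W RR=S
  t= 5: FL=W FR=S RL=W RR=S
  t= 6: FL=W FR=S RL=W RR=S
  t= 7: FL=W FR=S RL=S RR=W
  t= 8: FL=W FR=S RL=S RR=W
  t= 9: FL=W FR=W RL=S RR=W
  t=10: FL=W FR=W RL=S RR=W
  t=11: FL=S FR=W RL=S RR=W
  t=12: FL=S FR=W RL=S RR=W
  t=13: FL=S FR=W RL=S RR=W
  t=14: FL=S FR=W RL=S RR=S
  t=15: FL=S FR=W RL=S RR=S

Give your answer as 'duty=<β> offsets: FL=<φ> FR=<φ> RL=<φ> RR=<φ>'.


duty=9 offsets: FL=5 FR=0 RL=9 RR=2

duty β = stance ticks per leg = 9
FL: stance ticks = 9; W→S at t=11 → φ=5
FR: stance ticks = 9; W→S at t=0 → φ=0
RL: stance ticks = 9; W→S at t=7 → φ=9
RR: stance ticks = 9; W→S at t=14 → φ=2


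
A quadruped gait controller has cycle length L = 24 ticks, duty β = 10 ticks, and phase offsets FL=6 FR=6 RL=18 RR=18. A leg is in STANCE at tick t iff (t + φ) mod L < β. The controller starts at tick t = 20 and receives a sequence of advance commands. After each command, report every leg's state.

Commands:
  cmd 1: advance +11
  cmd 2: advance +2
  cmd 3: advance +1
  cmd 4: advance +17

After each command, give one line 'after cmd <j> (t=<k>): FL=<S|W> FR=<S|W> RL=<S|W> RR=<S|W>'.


after cmd 1 (t=31): FL=W FR=W RL=S RR=S
after cmd 2 (t=33): FL=W FR=W RL=S RR=S
after cmd 3 (t=34): FL=W FR=W RL=S RR=S
after cmd 4 (t=51): FL=S FR=S RL=W RR=W

start t=20: FL=S FR=S RL=W RR=W
cmd 1: advance +11 → t=31, phase=(13,13,1,1) → FL=W FR=W RL=S RR=S
cmd 2: advance +2 → t=33, phase=(15,15,3,3) → FL=W FR=W RL=S RR=S
cmd 3: advance +1 → t=34, phase=(16,16,4,4) → FL=W FR=W RL=S RR=S
cmd 4: advance +17 → t=51, phase=(9,9,21,21) → FL=S FR=S RL=W RR=W


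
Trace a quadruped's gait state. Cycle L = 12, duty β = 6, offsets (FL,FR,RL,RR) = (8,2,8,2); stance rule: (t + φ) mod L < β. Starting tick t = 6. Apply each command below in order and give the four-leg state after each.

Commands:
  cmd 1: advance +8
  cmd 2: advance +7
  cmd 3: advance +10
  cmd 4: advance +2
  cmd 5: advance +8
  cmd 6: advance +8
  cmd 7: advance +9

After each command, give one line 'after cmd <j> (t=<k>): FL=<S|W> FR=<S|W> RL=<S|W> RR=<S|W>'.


start t=6: FL=S FR=W RL=S RR=W
cmd 1: advance +8 → t=14, phase=(10,4,10,4) → FL=W FR=S RL=W RR=S
cmd 2: advance +7 → t=21, phase=(5,11,5,11) → FL=S FR=W RL=S RR=W
cmd 3: advance +10 → t=31, phase=(3,9,3,9) → FL=S FR=W RL=S RR=W
cmd 4: advance +2 → t=33, phase=(5,11,5,11) → FL=S FR=W RL=S RR=W
cmd 5: advance +8 → t=41, phase=(1,7,1,7) → FL=S FR=W RL=S RR=W
cmd 6: advance +8 → t=49, phase=(9,3,9,3) → FL=W FR=S RL=W RR=S
cmd 7: advance +9 → t=58, phase=(6,0,6,0) → FL=W FR=S RL=W RR=S

after cmd 1 (t=14): FL=W FR=S RL=W RR=S
after cmd 2 (t=21): FL=S FR=W RL=S RR=W
after cmd 3 (t=31): FL=S FR=W RL=S RR=W
after cmd 4 (t=33): FL=S FR=W RL=S RR=W
after cmd 5 (t=41): FL=S FR=W RL=S RR=W
after cmd 6 (t=49): FL=W FR=S RL=W RR=S
after cmd 7 (t=58): FL=W FR=S RL=W RR=S


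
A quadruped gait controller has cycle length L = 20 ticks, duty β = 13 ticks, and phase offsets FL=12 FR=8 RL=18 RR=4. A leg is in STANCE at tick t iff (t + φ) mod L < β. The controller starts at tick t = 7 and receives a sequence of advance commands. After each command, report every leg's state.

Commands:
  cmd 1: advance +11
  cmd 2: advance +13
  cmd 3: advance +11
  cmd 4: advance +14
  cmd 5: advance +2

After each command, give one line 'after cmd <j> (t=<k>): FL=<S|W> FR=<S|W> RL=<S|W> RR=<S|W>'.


after cmd 1 (t=18): FL=S FR=S RL=W RR=S
after cmd 2 (t=31): FL=S FR=W RL=S RR=W
after cmd 3 (t=42): FL=W FR=S RL=S RR=S
after cmd 4 (t=56): FL=S FR=S RL=W RR=S
after cmd 5 (t=58): FL=S FR=S RL=W RR=S

start t=7: FL=W FR=W RL=S RR=S
cmd 1: advance +11 → t=18, phase=(10,6,16,2) → FL=S FR=S RL=W RR=S
cmd 2: advance +13 → t=31, phase=(3,19,9,15) → FL=S FR=W RL=S RR=W
cmd 3: advance +11 → t=42, phase=(14,10,0,6) → FL=W FR=S RL=S RR=S
cmd 4: advance +14 → t=56, phase=(8,4,14,0) → FL=S FR=S RL=W RR=S
cmd 5: advance +2 → t=58, phase=(10,6,16,2) → FL=S FR=S RL=W RR=S


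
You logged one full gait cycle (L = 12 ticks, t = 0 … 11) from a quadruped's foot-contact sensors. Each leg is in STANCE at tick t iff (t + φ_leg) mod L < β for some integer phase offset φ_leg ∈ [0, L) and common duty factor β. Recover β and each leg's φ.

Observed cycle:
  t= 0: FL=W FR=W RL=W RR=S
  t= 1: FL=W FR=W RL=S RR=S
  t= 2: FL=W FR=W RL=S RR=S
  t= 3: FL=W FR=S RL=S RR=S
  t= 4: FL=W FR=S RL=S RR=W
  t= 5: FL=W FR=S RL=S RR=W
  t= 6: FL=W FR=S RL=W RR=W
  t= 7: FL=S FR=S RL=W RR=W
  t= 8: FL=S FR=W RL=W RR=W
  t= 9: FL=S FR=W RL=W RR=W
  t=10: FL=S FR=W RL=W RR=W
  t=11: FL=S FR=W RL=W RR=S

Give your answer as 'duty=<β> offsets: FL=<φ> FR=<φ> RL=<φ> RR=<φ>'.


duty β = stance ticks per leg = 5
FL: stance ticks = 5; W→S at t=7 → φ=5
FR: stance ticks = 5; W→S at t=3 → φ=9
RL: stance ticks = 5; W→S at t=1 → φ=11
RR: stance ticks = 5; W→S at t=11 → φ=1

duty=5 offsets: FL=5 FR=9 RL=11 RR=1


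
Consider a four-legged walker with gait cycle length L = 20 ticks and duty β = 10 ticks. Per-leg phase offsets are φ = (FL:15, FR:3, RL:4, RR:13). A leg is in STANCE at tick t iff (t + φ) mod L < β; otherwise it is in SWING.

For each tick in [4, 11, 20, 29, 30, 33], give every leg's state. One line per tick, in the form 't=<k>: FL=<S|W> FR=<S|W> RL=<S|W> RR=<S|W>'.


t=4: FL=W FR=S RL=S RR=W
t=11: FL=S FR=W RL=W RR=S
t=20: FL=W FR=S RL=S RR=W
t=29: FL=S FR=W RL=W RR=S
t=30: FL=S FR=W RL=W RR=S
t=33: FL=S FR=W RL=W RR=S

t=4: phase=(19,7,8,17) vs β=10 → FL=W FR=S RL=S RR=W
t=11: phase=(6,14,15,4) vs β=10 → FL=S FR=W RL=W RR=S
t=20: phase=(15,3,4,13) vs β=10 → FL=W FR=S RL=S RR=W
t=29: phase=(4,12,13,2) vs β=10 → FL=S FR=W RL=W RR=S
t=30: phase=(5,13,14,3) vs β=10 → FL=S FR=W RL=W RR=S
t=33: phase=(8,16,17,6) vs β=10 → FL=S FR=W RL=W RR=S


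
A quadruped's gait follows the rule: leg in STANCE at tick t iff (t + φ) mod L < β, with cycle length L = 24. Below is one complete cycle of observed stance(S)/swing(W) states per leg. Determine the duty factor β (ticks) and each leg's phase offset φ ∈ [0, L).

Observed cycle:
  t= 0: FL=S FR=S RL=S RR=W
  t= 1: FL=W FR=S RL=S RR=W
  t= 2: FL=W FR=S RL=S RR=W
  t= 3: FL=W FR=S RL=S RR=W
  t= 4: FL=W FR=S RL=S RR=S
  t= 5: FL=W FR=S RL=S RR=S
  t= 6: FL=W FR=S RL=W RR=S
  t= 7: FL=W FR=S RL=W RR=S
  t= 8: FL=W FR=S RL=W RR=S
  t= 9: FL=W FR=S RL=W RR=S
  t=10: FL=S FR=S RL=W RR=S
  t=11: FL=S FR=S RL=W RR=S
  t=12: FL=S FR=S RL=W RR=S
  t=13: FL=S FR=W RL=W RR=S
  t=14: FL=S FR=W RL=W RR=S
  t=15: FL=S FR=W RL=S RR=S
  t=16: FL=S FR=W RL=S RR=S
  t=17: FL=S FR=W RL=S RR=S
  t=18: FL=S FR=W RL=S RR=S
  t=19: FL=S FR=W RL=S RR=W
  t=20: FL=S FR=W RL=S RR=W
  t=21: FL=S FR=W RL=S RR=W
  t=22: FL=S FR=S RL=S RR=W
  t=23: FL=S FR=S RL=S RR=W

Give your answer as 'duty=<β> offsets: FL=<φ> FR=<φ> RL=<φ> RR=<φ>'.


duty=15 offsets: FL=14 FR=2 RL=9 RR=20

duty β = stance ticks per leg = 15
FL: stance ticks = 15; W→S at t=10 → φ=14
FR: stance ticks = 15; W→S at t=22 → φ=2
RL: stance ticks = 15; W→S at t=15 → φ=9
RR: stance ticks = 15; W→S at t=4 → φ=20


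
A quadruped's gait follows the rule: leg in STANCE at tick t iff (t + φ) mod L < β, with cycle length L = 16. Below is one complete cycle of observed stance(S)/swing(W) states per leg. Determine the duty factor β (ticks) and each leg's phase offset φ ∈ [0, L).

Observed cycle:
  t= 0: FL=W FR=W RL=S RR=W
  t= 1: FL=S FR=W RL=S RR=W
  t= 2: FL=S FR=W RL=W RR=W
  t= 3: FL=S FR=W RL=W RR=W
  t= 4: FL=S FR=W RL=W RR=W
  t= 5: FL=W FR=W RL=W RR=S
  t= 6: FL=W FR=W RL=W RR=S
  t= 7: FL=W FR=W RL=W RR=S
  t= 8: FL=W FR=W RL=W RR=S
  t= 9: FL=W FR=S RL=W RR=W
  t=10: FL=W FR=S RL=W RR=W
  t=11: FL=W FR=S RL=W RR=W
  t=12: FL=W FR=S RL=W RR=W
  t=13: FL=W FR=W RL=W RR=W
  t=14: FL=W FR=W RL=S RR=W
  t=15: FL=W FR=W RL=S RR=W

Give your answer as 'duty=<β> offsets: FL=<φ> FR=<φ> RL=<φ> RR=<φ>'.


duty=4 offsets: FL=15 FR=7 RL=2 RR=11

duty β = stance ticks per leg = 4
FL: stance ticks = 4; W→S at t=1 → φ=15
FR: stance ticks = 4; W→S at t=9 → φ=7
RL: stance ticks = 4; W→S at t=14 → φ=2
RR: stance ticks = 4; W→S at t=5 → φ=11


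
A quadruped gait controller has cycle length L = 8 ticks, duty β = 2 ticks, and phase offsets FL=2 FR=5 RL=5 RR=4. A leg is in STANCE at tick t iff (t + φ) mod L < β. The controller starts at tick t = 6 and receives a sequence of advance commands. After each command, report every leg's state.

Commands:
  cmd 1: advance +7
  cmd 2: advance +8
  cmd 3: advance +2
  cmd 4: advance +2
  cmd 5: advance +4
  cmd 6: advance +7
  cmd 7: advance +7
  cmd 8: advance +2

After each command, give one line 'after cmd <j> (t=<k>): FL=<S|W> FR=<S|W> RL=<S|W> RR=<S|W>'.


after cmd 1 (t=13): FL=W FR=W RL=W RR=S
after cmd 2 (t=21): FL=W FR=W RL=W RR=S
after cmd 3 (t=23): FL=S FR=W RL=W RR=W
after cmd 4 (t=25): FL=W FR=W RL=W RR=W
after cmd 5 (t=29): FL=W FR=W RL=W RR=S
after cmd 6 (t=36): FL=W FR=S RL=S RR=S
after cmd 7 (t=43): FL=W FR=S RL=S RR=W
after cmd 8 (t=45): FL=W FR=W RL=W RR=S

start t=6: FL=S FR=W RL=W RR=W
cmd 1: advance +7 → t=13, phase=(7,2,2,1) → FL=W FR=W RL=W RR=S
cmd 2: advance +8 → t=21, phase=(7,2,2,1) → FL=W FR=W RL=W RR=S
cmd 3: advance +2 → t=23, phase=(1,4,4,3) → FL=S FR=W RL=W RR=W
cmd 4: advance +2 → t=25, phase=(3,6,6,5) → FL=W FR=W RL=W RR=W
cmd 5: advance +4 → t=29, phase=(7,2,2,1) → FL=W FR=W RL=W RR=S
cmd 6: advance +7 → t=36, phase=(6,1,1,0) → FL=W FR=S RL=S RR=S
cmd 7: advance +7 → t=43, phase=(5,0,0,7) → FL=W FR=S RL=S RR=W
cmd 8: advance +2 → t=45, phase=(7,2,2,1) → FL=W FR=W RL=W RR=S
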